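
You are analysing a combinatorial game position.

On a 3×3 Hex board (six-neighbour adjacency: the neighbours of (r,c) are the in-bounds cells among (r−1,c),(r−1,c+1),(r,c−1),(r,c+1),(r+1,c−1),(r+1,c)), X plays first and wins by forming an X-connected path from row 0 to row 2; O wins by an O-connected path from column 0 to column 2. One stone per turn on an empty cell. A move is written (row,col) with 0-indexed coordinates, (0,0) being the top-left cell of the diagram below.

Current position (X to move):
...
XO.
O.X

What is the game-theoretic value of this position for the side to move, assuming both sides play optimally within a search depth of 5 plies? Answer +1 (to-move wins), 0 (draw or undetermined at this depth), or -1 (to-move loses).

ply 1, X at .../XO./O.X | (0,0)=-1→X../XO./O.X*; (0,1)=-1→.X./XO./O.X; (0,2)=-1→..X/XO./O.X; (1,2)=-1→.../XOX/O.X; (2,1)=-1→.../XO./OXX
ply 2, O at X../XO./O.X | (0,1)=+1→XO./XO./O.X*; (0,2)=+1→X.O/XO./O.X; (1,2)=+1→X../XOO/O.X; (2,1)=+1→X../XO./OOX
ply 3, X at XO./XO./O.X | (0,2)=-1→XOX/XO./O.X*; (1,2)=-1→XO./XOX/O.X; (2,1)=-1→XO./XO./OXX
ply 4, O at XOX/XO./O.X | (1,2)=+1→XOX/XOO/O.X*; (2,1)=-1→XOX/XO./OOX
ply 5: XOX/XOO/O.X is terminal -1 (X); from .../XO./O.X depth 5

value(.../XO./O.X, X) = -1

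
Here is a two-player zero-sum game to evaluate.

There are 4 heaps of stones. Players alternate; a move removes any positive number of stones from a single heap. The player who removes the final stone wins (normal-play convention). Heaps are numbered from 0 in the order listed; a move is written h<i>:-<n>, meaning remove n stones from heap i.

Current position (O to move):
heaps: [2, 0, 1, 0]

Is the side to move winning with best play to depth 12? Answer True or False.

p1 O@[(2,0,1,0)]: h0:-1[(1,0,1,0)]+1* h0:-2[(0,0,1,0)]-1 h2:-1[(2,0,0,0)]-1
p2 X@[(1,0,1,0)]: h0:-1[(0,0,1,0)]-1* h2:-1[(1,0,0,0)]-1
p3 O@[(0,0,1,0)]: h2:-1[(0,0,0,0)]+1*
p4 X@[(0,0,0,0)] terminal -1; root [(2,0,1,0)] d12

O winning at [(2,0,1,0)]: True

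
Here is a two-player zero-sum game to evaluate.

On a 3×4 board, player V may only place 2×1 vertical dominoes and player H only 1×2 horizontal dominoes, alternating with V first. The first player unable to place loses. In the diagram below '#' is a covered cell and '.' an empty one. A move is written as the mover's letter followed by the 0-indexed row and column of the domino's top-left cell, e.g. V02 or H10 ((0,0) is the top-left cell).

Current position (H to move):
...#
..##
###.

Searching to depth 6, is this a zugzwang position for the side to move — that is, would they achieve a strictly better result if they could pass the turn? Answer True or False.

[...#/..##/###.] H move#1: H00:+1/##.#/..##/###.*, H01:-1/.###/..##/###., H10:+1/...#/####/###.
[##.#/..##/###.] end (terminal -1, V#2); searched ...#/..##/###. to 6
suppose H passes — search the same position with V to move:
pass> [...#/..##/###.] V move#1: V00:-1/#..#/#.##/###., V01:+1/.#.#/.###/###.*
pass> [.#.#/.###/###.] end (terminal -1, H#2); searched ...#/..##/###. to 6
for H: play +1, pass -1

zugzwang(...#/..##/###., H) = False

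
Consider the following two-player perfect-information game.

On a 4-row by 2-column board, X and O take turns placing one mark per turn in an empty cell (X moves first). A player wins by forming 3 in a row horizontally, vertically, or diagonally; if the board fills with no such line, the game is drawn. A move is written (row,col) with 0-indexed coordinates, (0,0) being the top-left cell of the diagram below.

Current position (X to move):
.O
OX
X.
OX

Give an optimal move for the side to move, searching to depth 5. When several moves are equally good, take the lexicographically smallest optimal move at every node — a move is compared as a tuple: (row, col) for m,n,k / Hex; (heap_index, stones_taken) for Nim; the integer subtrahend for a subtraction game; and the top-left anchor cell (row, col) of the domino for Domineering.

[.O/OX/X./OX] X move#1: (0,0):+0/XO/OX/X./OX, (2,1):+1/.O/OX/XX/OX*
[.O/OX/XX/OX] end (terminal -1, O#2); searched .O/OX/X./OX to 5

X's best at [.O/OX/X./OX]: (2,1)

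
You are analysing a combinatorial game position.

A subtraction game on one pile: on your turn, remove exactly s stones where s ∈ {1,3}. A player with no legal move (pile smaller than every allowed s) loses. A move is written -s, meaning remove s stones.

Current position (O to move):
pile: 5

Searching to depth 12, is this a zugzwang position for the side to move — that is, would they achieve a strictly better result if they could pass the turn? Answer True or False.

zugzwang(5, O) = False

[5] O move#1: -1:+1/4*, -3:+1/2
[4] X move#2: -1:-1/3*, -3:-1/1
[3] O move#3: -1:+1/2*, -3:+1/0
[2] X move#4: -1:-1/1*
[1] O move#5: -1:+1/0*
[0] end (terminal -1, X#6); searched 5 to 12
suppose O passes — search the same position with X to move:
pass> [5] X move#1: -1:+1/4*, -3:+1/2
pass> [4] O move#2: -1:-1/3*, -3:-1/1
pass> [3] X move#3: -1:+1/2*, -3:+1/0
pass> [2] O move#4: -1:-1/1*
pass> [1] X move#5: -1:+1/0*
pass> [0] end (terminal -1, O#6); searched 5 to 12
for O: play +1, pass -1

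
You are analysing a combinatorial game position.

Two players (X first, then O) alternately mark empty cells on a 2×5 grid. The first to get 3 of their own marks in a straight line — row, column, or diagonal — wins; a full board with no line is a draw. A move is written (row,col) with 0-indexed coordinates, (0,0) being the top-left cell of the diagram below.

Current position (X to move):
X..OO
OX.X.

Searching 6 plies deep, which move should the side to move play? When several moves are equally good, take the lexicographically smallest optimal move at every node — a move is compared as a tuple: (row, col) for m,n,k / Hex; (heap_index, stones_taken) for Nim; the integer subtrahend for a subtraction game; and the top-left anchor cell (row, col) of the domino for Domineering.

p1 X@[X..OO/OX.X.]: (0,1)[XX.OO/OX.X.]-1 (0,2)[X.XOO/OX.X.]+1* (1,2)[X..OO/OXXX.]+1 (1,4)[X..OO/OX.XX]-1
p2 O@[X.XOO/OX.X.]: (0,1)[XOXOO/OX.X.]-1* (1,2)[X.XOO/OXOX.]-1 (1,4)[X.XOO/OX.XO]-1
p3 X@[XOXOO/OX.X.]: (1,2)[XOXOO/OXXX.]+1* (1,4)[XOXOO/OX.XX]+0
p4 O@[XOXOO/OXXX.] terminal -1; root [X..OO/OX.X.] d6

X's best at [X..OO/OX.X.]: (0,2)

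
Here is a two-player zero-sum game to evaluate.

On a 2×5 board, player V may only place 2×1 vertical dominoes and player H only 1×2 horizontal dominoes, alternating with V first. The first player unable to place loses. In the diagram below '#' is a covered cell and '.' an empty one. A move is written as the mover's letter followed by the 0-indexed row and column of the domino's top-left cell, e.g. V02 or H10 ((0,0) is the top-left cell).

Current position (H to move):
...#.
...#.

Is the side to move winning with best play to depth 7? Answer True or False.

H winning at [...#./...#.]: False

ply 1, H at ...#./...#. | H00=-1→##.#./...#.*; H01=-1→.###./...#.; H10=-1→...#./##.#.; H11=-1→...#./.###.
ply 2, V at ##.#./...#. | V02=+1→####./..##.*; V04=-1→##.##/...##
ply 3, H at ####./..##. | H10=-1→####./####.*
ply 4, V at ####./####. | V04=+1→#####/#####*
ply 5: #####/##### is terminal -1 (H); from ...#./...#. depth 7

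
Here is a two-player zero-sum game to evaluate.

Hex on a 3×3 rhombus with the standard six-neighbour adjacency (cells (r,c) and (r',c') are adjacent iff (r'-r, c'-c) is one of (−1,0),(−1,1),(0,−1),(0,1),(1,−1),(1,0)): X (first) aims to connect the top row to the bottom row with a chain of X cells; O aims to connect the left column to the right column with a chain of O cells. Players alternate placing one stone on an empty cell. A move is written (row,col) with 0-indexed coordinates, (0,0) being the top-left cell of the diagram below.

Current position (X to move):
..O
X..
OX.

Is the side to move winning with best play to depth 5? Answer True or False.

[..O/X../OX.] X move#1: (0,0):-1/X.O/X../OX., (0,1):-1/.XO/X../OX., (1,1):+1/..O/XX./OX.*, (1,2):-1/..O/X.X/OX., (2,2):-1/..O/X../OXX
[..O/XX./OX.] O move#2: (0,0):-1/O.O/XX./OX.*, (0,1):-1/.OO/XX./OX., (1,2):-1/..O/XXO/OX., (2,2):-1/..O/XX./OXO
[O.O/XX./OX.] X move#3: (0,1):+1/OXO/XX./OX.*, (1,2):-1/O.O/XXX/OX., (2,2):-1/O.O/XX./OXX
[OXO/XX./OX.] end (terminal -1, O#4); searched ..O/X../OX. to 5

X winning at [..O/X../OX.]: True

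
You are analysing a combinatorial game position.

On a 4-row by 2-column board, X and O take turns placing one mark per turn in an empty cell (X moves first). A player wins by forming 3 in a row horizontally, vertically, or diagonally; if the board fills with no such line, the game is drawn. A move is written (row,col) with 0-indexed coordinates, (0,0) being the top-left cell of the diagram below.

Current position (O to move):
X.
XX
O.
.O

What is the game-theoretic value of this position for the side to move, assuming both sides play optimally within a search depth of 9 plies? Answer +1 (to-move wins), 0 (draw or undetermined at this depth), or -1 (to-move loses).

value(X./XX/O./.O, O) = 0

[X./XX/O./.O] O move#1: (0,1):+0/XO/XX/O./.O*, (2,1):+0/X./XX/OO/.O, (3,0):+0/X./XX/O./OO
[XO/XX/O./.O] X move#2: (2,1):+0/XO/XX/OX/.O*, (3,0):+0/XO/XX/O./XO
[XO/XX/OX/.O] O move#3: (3,0):+0/XO/XX/OX/OO*
[XO/XX/OX/OO] end (terminal +0, X#4); searched X./XX/O./.O to 9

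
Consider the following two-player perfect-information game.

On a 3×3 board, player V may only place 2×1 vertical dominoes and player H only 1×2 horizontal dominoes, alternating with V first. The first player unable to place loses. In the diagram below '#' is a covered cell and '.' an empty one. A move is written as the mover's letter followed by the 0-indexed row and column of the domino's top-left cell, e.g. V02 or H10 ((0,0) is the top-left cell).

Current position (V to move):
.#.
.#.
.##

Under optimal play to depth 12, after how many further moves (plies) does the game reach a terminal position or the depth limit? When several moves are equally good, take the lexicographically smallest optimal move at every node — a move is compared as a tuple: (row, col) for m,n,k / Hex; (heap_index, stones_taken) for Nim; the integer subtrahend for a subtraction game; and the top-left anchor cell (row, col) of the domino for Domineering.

PV length from [.#./.#./.##]: 1 ply

[.#./.#./.##] V move#1: V00:+1/##./##./.##*, V02:+1/.##/.##/.##, V10:+1/.#./##./###
[##./##./.##] end (terminal -1, H#2); searched .#./.#./.## to 12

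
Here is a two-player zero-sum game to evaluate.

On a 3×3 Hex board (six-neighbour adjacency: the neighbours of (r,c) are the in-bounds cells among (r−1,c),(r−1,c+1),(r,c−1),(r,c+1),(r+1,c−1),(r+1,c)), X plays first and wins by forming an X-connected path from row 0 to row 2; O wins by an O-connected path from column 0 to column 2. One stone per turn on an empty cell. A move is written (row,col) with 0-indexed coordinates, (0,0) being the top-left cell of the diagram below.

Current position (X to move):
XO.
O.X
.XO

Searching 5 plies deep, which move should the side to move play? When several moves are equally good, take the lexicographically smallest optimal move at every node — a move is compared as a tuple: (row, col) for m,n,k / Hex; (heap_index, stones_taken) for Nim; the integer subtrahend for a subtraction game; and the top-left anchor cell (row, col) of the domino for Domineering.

X's best at [XO./O.X/.XO]: (0,2)

[XO./O.X/.XO] X move#1: (0,2):+1/XOX/O.X/.XO*, (1,1):-1/XO./OXX/.XO, (2,0):-1/XO./O.X/XXO
[XOX/O.X/.XO] end (terminal -1, O#2); searched XO./O.X/.XO to 5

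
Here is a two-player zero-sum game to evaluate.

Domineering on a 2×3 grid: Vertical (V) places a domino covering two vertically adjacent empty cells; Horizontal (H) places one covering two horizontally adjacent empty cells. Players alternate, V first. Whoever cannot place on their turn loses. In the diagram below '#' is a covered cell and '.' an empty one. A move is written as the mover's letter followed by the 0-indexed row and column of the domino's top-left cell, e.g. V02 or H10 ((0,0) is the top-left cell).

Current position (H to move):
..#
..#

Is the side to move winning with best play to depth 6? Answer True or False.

H winning at [..#/..#]: True

ply 1, H at ..#/..# | H00=+1→###/..#*; H10=+1→..#/###
ply 2: ###/..# is terminal -1 (V); from ..#/..# depth 6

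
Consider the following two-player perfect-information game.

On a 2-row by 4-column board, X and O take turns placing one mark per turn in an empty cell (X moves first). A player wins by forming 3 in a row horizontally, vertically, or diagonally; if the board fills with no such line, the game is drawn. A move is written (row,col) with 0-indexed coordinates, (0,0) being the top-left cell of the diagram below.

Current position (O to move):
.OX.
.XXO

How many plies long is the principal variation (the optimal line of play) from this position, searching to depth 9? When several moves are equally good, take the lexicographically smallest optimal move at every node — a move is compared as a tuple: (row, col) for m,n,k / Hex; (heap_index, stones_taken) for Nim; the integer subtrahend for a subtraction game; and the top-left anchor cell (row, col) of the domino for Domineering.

PV length from [.OX./.XXO]: 3 plies

[.OX./.XXO] O move#1: (0,0):-1/OOX./.XXO, (0,3):-1/.OXO/.XXO, (1,0):+0/.OX./OXXO*
[.OX./OXXO] X move#2: (0,0):+0/XOX./OXXO*, (0,3):+0/.OXX/OXXO
[XOX./OXXO] O move#3: (0,3):+0/XOXO/OXXO*
[XOXO/OXXO] end (terminal +0, X#4); searched .OX./.XXO to 9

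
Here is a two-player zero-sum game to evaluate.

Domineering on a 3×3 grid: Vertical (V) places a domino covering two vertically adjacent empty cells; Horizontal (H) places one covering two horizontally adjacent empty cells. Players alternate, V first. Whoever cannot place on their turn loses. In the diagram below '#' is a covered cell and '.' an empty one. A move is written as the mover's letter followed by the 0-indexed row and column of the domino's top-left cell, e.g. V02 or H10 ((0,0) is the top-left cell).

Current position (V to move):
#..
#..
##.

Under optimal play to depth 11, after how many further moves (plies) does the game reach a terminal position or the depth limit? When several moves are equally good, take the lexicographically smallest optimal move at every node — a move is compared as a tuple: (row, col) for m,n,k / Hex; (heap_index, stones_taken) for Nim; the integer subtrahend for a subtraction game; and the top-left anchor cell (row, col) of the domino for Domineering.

p1 V@[#../#../##.]: V01[##./##./##.]+1* V02[#.#/#.#/##.]+1 V12[#../#.#/###]-1
p2 H@[##./##./##.] terminal -1; root [#../#../##.] d11

PV length from [#../#../##.]: 1 ply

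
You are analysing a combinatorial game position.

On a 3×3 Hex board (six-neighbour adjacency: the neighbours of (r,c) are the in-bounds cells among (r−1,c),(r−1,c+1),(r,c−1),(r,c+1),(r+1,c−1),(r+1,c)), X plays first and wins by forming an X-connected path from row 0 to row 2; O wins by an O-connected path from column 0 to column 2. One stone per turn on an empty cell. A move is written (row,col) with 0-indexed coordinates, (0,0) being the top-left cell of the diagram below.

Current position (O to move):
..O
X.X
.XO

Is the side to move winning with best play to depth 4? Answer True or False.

O winning at [..O/X.X/.XO]: False

ply 1, O at ..O/X.X/.XO | (0,0)=-1→O.O/X.X/.XO*; (0,1)=-1→.OO/X.X/.XO; (1,1)=-1→..O/XOX/.XO; (2,0)=-1→..O/X.X/OXO
ply 2, X at O.O/X.X/.XO | (0,1)=+1→OXO/X.X/.XO*; (1,1)=-1→O.O/XXX/.XO; (2,0)=-1→O.O/X.X/XXO
ply 3, O at OXO/X.X/.XO | (1,1)=-1→OXO/XOX/.XO*; (2,0)=-1→OXO/X.X/OXO
ply 4, X at OXO/XOX/.XO | (2,0)=+1→OXO/XOX/XXO*
ply 5: OXO/XOX/XXO is terminal -1 (O); from ..O/X.X/.XO depth 4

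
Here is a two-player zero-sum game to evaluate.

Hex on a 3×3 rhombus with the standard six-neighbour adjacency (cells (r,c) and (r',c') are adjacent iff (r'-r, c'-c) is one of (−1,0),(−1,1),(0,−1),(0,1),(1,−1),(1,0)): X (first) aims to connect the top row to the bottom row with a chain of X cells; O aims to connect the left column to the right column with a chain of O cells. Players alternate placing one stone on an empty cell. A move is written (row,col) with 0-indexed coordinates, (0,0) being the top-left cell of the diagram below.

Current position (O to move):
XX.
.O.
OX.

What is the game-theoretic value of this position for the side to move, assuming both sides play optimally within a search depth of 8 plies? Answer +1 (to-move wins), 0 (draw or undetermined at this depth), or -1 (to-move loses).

p1 O@[XX./.O./OX.]: (0,2)[XXO/.O./OX.]+1* (1,0)[XX./OO./OX.]+1 (1,2)[XX./.OO/OX.]+1 (2,2)[XX./.O./OXO]+1
p2 X@[XXO/.O./OX.] terminal -1; root [XX./.O./OX.] d8

value(XX./.O./OX., O) = +1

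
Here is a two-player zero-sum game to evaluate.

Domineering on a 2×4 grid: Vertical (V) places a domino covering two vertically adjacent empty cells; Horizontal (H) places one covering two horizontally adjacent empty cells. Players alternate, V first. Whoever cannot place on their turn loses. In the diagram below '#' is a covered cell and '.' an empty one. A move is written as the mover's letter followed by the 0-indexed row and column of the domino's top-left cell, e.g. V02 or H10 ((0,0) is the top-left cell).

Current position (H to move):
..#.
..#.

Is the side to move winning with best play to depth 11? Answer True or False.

H winning at [..#./..#.]: True

p1 H@[..#./..#.]: H00[###./..#.]+1* H10[..#./###.]+1
p2 V@[###./..#.]: V03[####/..##]-1*
p3 H@[####/..##]: H10[####/####]+1*
p4 V@[####/####] terminal -1; root [..#./..#.] d11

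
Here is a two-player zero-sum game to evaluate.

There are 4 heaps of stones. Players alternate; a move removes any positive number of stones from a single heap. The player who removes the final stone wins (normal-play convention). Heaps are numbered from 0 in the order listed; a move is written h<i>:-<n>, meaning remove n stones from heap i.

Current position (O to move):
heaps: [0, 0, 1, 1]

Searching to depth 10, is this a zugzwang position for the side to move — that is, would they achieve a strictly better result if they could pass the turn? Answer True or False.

[(0,0,1,1)] O move#1: h2:-1:-1/(0,0,0,1)*, h3:-1:-1/(0,0,1,0)
[(0,0,0,1)] X move#2: h3:-1:+1/(0,0,0,0)*
[(0,0,0,0)] end (terminal -1, O#3); searched (0,0,1,1) to 10
pass branch (X moves first from the same position):
  | [(0,0,1,1)] X move#1: h2:-1:-1/(0,0,0,1)*, h3:-1:-1/(0,0,1,0)
  | [(0,0,0,1)] O move#2: h3:-1:+1/(0,0,0,0)*
  | [(0,0,0,0)] end (terminal -1, X#3); searched (0,0,1,1) to 10
O moving scores -1; O passing scores +1

zugzwang((0,0,1,1), O) = True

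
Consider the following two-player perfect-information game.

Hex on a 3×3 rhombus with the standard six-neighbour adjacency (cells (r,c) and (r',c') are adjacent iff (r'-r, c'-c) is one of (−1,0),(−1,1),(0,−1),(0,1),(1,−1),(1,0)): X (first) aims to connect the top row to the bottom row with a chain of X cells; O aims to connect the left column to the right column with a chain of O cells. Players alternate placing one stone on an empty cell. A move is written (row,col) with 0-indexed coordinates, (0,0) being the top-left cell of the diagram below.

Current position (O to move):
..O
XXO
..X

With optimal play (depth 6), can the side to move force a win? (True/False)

p1 O@[..O/XXO/..X]: (0,0)[O.O/XXO/..X]-1* (0,1)[.OO/XXO/..X]-1 (2,0)[..O/XXO/O.X]-1 (2,1)[..O/XXO/.OX]-1
p2 X@[O.O/XXO/..X]: (0,1)[OXO/XXO/..X]+1* (2,0)[O.O/XXO/X.X]-1 (2,1)[O.O/XXO/.XX]-1
p3 O@[OXO/XXO/..X]: (2,0)[OXO/XXO/O.X]-1* (2,1)[OXO/XXO/.OX]-1
p4 X@[OXO/XXO/O.X]: (2,1)[OXO/XXO/OXX]+1*
p5 O@[OXO/XXO/OXX] terminal -1; root [..O/XXO/..X] d6

O winning at [..O/XXO/..X]: False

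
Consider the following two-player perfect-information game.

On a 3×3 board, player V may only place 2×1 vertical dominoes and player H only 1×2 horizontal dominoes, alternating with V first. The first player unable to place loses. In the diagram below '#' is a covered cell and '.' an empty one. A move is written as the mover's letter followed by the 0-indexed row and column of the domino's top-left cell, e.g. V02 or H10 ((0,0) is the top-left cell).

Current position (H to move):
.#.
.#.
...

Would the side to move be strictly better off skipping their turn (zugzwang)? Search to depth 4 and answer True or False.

zugzwang(.#./.#./..., H) = False

p1 H@[.#./.#./...]: H20[.#./.#./##.]-1* H21[.#./.#./.##]-1
p2 V@[.#./.#./##.]: V00[##./##./##.]+1* V02[.##/.##/##.]+1 V12[.#./.##/###]+1
p3 H@[##./##./##.] terminal -1; root [.#./.#./...] d4
suppose H passes — search the same position with V to move:
pass> p1 V@[.#./.#./...]: V00[##./##./...]+1* V02[.##/.##/...]+1 V10[.#./##./#..]+1 V12[.#./.##/..#]+1
pass> p2 H@[##./##./...]: H20[##./##./##.]-1* H21[##./##./.##]-1
pass> p3 V@[##./##./##.]: V02[###/###/##.]+1* V12[##./###/###]+1
pass> p4 H@[###/###/##.] terminal -1; root [.#./.#./...] d4
for H: play -1, pass -1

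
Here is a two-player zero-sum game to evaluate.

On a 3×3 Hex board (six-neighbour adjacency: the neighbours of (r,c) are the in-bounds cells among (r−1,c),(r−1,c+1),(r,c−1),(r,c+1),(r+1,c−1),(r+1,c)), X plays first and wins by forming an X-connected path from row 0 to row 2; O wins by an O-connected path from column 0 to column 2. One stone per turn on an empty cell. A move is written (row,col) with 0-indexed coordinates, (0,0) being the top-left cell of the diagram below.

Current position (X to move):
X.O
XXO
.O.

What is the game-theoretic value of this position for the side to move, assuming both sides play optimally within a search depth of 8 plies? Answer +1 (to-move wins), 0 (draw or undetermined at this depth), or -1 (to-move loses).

value(X.O/XXO/.O., X) = +1

[X.O/XXO/.O.] X move#1: (0,1):-1/XXO/XXO/.O., (2,0):+1/X.O/XXO/XO.*, (2,2):-1/X.O/XXO/.OX
[X.O/XXO/XO.] end (terminal -1, O#2); searched X.O/XXO/.O. to 8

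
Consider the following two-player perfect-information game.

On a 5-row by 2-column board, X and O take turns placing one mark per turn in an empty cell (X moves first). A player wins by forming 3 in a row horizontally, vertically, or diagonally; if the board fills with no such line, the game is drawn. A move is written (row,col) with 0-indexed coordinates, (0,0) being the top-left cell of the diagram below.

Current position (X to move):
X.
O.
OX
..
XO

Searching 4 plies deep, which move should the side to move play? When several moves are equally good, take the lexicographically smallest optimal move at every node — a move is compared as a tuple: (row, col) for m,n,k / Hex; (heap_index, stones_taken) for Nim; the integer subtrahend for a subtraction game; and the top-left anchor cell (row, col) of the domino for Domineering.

X's best at [X./O./OX/../XO]: (3,0)

ply 1, X at X./O./OX/../XO | (0,1)=-1→XX/O./OX/../XO; (1,1)=-1→X./OX/OX/../XO; (3,0)=+0→X./O./OX/X./XO*; (3,1)=-1→X./O./OX/.X/XO
ply 2, O at X./O./OX/X./XO | (0,1)=+0→XO/O./OX/X./XO*; (1,1)=+0→X./OO/OX/X./XO; (3,1)=+0→X./O./OX/XO/XO
ply 3, X at XO/O./OX/X./XO | (1,1)=+0→XO/OX/OX/X./XO*; (3,1)=+0→XO/O./OX/XX/XO
ply 4, O at XO/OX/OX/X./XO | (3,1)=+0→XO/OX/OX/XO/XO*
ply 5: XO/OX/OX/XO/XO is terminal +0 (X); from X./O./OX/../XO depth 4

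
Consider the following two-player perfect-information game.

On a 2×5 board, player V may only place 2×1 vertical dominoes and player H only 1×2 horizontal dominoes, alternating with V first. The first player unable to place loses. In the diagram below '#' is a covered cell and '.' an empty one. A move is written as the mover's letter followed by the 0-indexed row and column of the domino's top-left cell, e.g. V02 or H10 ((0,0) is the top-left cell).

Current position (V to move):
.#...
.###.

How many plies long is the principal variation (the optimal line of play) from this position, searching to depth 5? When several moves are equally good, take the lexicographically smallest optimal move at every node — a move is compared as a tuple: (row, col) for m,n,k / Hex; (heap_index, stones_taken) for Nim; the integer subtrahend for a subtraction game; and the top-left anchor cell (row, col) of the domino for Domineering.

PV length from [.#.../.###.]: 3 plies

[.#.../.###.] V move#1: V00:-1/##.../####., V04:+1/.#..#/.####*
[.#..#/.####] H move#2: H02:-1/.####/.####*
[.####/.####] V move#3: V00:+1/#####/#####*
[#####/#####] end (terminal -1, H#4); searched .#.../.###. to 5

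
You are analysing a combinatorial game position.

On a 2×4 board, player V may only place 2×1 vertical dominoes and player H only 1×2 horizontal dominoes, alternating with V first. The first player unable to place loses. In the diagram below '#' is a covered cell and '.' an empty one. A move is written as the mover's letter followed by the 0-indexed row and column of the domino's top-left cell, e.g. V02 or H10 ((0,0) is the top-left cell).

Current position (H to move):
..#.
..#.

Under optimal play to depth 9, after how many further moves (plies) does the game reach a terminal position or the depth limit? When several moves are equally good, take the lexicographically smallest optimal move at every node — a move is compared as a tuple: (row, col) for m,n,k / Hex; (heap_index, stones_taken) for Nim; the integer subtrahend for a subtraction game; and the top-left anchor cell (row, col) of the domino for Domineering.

PV length from [..#./..#.]: 3 plies

ply 1, H at ..#./..#. | H00=+1→###./..#.*; H10=+1→..#./###.
ply 2, V at ###./..#. | V03=-1→####/..##*
ply 3, H at ####/..## | H10=+1→####/####*
ply 4: ####/#### is terminal -1 (V); from ..#./..#. depth 9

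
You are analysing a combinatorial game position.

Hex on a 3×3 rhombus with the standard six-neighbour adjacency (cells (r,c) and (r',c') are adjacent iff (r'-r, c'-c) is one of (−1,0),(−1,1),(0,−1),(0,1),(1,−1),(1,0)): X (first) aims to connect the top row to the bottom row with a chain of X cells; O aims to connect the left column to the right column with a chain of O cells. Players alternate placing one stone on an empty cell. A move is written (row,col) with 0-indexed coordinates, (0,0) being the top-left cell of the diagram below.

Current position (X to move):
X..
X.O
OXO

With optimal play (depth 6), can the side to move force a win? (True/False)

ply 1, X at X../X.O/OXO | (0,1)=-1→XX./X.O/OXO; (0,2)=-1→X.X/X.O/OXO; (1,1)=+1→X../XXO/OXO*
ply 2: X../XXO/OXO is terminal -1 (O); from X../X.O/OXO depth 6

X winning at [X../X.O/OXO]: True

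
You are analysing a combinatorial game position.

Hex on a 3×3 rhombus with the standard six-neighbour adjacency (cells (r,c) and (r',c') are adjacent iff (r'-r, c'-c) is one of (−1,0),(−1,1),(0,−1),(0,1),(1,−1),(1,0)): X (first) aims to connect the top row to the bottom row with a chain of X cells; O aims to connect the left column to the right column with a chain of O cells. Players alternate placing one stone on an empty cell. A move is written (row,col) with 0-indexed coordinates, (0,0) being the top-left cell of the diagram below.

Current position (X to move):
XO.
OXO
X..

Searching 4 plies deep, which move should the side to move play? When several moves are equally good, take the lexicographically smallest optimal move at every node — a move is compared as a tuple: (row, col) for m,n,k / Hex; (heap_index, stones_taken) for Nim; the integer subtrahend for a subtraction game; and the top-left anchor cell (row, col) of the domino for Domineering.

ply 1, X at XO./OXO/X.. | (0,2)=+1→XOX/OXO/X..*; (2,1)=-1→XO./OXO/XX.; (2,2)=-1→XO./OXO/X.X
ply 2: XOX/OXO/X.. is terminal -1 (O); from XO./OXO/X.. depth 4

X's best at [XO./OXO/X..]: (0,2)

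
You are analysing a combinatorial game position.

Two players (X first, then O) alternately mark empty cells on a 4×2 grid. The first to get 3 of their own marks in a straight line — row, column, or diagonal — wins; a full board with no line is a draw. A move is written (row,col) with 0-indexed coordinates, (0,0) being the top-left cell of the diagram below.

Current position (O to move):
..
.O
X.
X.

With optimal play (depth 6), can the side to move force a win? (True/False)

ply 1, O at ../.O/X./X. | (0,0)=-1→O./.O/X./X.; (0,1)=-1→.O/.O/X./X.; (1,0)=+0→../OO/X./X.*; (2,1)=-1→../.O/XO/X.; (3,1)=-1→../.O/X./XO
ply 2, X at ../OO/X./X. | (0,0)=-1→X./OO/X./X.; (0,1)=+0→.X/OO/X./X.*; (2,1)=+0→../OO/XX/X.; (3,1)=+0→../OO/X./XX
ply 3, O at .X/OO/X./X. | (0,0)=+0→OX/OO/X./X.*; (2,1)=+0→.X/OO/XO/X.; (3,1)=+0→.X/OO/X./XO
ply 4, X at OX/OO/X./X. | (2,1)=+0→OX/OO/XX/X.*; (3,1)=+0→OX/OO/X./XX
ply 5, O at OX/OO/XX/X. | (3,1)=+0→OX/OO/XX/XO*
ply 6: OX/OO/XX/XO is terminal +0 (X); from ../.O/X./X. depth 6

O winning at [../.O/X./X.]: False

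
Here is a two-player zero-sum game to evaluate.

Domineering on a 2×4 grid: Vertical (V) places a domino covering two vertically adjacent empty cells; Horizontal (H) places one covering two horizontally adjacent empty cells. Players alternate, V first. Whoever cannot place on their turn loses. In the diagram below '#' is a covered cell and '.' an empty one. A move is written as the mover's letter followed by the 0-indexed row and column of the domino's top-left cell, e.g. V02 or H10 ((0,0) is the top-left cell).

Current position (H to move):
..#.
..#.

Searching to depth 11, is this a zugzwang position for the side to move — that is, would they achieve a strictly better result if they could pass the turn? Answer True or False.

[..#./..#.] H move#1: H00:+1/###./..#.*, H10:+1/..#./###.
[###./..#.] V move#2: V03:-1/####/..##*
[####/..##] H move#3: H10:+1/####/####*
[####/####] end (terminal -1, V#4); searched ..#./..#. to 11
pass branch (V moves first from the same position):
  | [..#./..#.] V move#1: V00:+1/#.#./#.#.*, V01:+1/.##./.##., V03:-1/..##/..##
  | [#.#./#.#.] end (terminal -1, H#2); searched ..#./..#. to 11
H moving scores +1; H passing scores -1

zugzwang(..#./..#., H) = False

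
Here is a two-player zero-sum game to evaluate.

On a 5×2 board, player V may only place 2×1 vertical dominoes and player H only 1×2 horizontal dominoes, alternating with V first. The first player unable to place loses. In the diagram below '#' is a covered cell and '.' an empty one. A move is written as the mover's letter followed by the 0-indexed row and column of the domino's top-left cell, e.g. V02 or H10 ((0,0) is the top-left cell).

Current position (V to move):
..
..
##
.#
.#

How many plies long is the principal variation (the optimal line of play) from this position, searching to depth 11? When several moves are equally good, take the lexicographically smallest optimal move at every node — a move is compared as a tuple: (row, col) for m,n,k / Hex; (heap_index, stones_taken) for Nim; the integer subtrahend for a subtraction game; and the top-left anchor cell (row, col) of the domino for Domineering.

ply 1, V at ../../##/.#/.# | V00=+1→#./#./##/.#/.#*; V01=+1→.#/.#/##/.#/.#; V30=-1→../../##/##/##
ply 2: #./#./##/.#/.# is terminal -1 (H); from ../../##/.#/.# depth 11

PV length from [../../##/.#/.#]: 1 ply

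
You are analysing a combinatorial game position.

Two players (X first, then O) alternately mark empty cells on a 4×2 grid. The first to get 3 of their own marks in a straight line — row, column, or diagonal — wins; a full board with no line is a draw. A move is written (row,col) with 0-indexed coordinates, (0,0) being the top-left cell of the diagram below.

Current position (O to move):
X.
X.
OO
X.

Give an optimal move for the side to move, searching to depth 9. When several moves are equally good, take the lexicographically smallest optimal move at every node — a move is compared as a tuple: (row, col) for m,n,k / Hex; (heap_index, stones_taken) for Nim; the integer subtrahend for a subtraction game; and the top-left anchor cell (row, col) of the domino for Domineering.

O's best at [X./X./OO/X.]: (1,1)

p1 O@[X./X./OO/X.]: (0,1)[XO/X./OO/X.]+0 (1,1)[X./XO/OO/X.]+1* (3,1)[X./X./OO/XO]+0
p2 X@[X./XO/OO/X.]: (0,1)[XX/XO/OO/X.]-1* (3,1)[X./XO/OO/XX]-1
p3 O@[XX/XO/OO/X.]: (3,1)[XX/XO/OO/XO]+1*
p4 X@[XX/XO/OO/XO] terminal -1; root [X./X./OO/X.] d9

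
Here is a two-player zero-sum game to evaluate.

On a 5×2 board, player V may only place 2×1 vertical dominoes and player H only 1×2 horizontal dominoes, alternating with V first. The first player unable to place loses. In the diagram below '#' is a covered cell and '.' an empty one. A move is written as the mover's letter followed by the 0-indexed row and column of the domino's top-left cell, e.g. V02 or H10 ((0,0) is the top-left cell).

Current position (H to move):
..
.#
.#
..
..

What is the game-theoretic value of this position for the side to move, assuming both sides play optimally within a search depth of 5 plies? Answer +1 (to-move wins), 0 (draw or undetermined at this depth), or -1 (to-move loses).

p1 H@[../.#/.#/../..]: H00[##/.#/.#/../..]-1 H30[../.#/.#/##/..]+1* H40[../.#/.#/../##]+1
p2 V@[../.#/.#/##/..]: V00[#./##/.#/##/..]-1* V10[../##/##/##/..]-1
p3 H@[#./##/.#/##/..]: H40[#./##/.#/##/##]+1*
p4 V@[#./##/.#/##/##] terminal -1; root [../.#/.#/../..] d5

value(../.#/.#/../.., H) = +1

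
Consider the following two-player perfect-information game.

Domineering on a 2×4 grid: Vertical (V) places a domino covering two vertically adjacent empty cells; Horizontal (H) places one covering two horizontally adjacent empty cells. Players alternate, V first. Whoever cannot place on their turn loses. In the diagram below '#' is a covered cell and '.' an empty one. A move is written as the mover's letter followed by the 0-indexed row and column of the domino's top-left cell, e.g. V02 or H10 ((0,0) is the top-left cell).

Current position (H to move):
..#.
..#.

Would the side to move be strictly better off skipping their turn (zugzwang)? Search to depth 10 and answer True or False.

zugzwang(..#./..#., H) = False

ply 1, H at ..#./..#. | H00=+1→###./..#.*; H10=+1→..#./###.
ply 2, V at ###./..#. | V03=-1→####/..##*
ply 3, H at ####/..## | H10=+1→####/####*
ply 4: ####/#### is terminal -1 (V); from ..#./..#. depth 10
suppose H passes — search the same position with V to move:
pass> ply 1, V at ..#./..#. | V00=+1→#.#./#.#.*; V01=+1→.##./.##.; V03=-1→..##/..##
pass> ply 2: #.#./#.#. is terminal -1 (H); from ..#./..#. depth 10
for H: play +1, pass -1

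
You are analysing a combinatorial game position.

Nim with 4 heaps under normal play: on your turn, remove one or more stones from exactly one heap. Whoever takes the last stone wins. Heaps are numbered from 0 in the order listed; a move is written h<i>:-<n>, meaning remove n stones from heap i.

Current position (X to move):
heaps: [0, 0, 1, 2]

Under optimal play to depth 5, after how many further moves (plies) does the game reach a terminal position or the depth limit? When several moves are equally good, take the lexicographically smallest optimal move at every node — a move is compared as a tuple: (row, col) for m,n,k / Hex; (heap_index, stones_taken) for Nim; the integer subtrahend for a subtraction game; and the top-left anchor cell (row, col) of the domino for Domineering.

ply 1, X at (0,0,1,2) | h2:-1=-1→(0,0,0,2); h3:-1=+1→(0,0,1,1)*; h3:-2=-1→(0,0,1,0)
ply 2, O at (0,0,1,1) | h2:-1=-1→(0,0,0,1)*; h3:-1=-1→(0,0,1,0)
ply 3, X at (0,0,0,1) | h3:-1=+1→(0,0,0,0)*
ply 4: (0,0,0,0) is terminal -1 (O); from (0,0,1,2) depth 5

PV length from [(0,0,1,2)]: 3 plies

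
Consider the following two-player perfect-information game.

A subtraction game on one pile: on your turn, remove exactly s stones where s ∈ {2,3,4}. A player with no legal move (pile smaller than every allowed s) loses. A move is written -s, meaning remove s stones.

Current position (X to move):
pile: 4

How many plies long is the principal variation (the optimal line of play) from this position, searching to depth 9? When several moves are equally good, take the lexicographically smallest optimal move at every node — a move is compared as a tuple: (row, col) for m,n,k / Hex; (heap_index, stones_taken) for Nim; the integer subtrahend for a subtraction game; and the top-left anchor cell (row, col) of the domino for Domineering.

[4] X move#1: -2:-1/2, -3:+1/1*, -4:+1/0
[1] end (terminal -1, O#2); searched 4 to 9

PV length from [4]: 1 ply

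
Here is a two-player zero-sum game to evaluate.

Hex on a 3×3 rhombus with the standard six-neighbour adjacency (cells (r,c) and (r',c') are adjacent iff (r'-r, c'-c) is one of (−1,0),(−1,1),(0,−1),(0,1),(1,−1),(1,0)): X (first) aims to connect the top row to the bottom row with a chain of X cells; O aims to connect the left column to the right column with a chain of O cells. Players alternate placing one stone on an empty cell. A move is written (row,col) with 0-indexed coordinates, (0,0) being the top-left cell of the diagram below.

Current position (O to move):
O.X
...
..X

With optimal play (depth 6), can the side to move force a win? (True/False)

ply 1, O at O.X/.../..X | (0,1)=-1→OOX/.../..X*; (1,0)=-1→O.X/O../..X; (1,1)=-1→O.X/.O./..X; (1,2)=-1→O.X/..O/..X; (2,0)=-1→O.X/.../O.X; (2,1)=-1→O.X/.../.OX
ply 2, X at OOX/.../..X | (1,0)=+1→OOX/X../..X*; (1,1)=+1→OOX/.X./..X; (1,2)=+1→OOX/..X/..X; (2,0)=+1→OOX/.../X.X; (2,1)=+1→OOX/.../.XX
ply 3, O at OOX/X../..X | (1,1)=-1→OOX/XO./..X*; (1,2)=-1→OOX/X.O/..X; (2,0)=-1→OOX/X../O.X; (2,1)=-1→OOX/X../.OX
ply 4, X at OOX/XO./..X | (1,2)=+1→OOX/XOX/..X*; (2,0)=-1→OOX/XO./X.X; (2,1)=-1→OOX/XO./.XX
ply 5: OOX/XOX/..X is terminal -1 (O); from O.X/.../..X depth 6

O winning at [O.X/.../..X]: False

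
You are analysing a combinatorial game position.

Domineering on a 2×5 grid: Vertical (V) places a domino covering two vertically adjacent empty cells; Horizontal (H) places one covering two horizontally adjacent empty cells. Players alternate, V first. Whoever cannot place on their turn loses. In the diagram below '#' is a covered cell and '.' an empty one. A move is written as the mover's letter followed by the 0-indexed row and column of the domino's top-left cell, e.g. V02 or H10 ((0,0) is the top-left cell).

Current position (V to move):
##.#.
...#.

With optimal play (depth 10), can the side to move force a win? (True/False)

p1 V@[##.#./...#.]: V02[####./..##.]+1* V04[##.##/...##]-1
p2 H@[####./..##.]: H10[####./####.]-1*
p3 V@[####./####.]: V04[#####/#####]+1*
p4 H@[#####/#####] terminal -1; root [##.#./...#.] d10

V winning at [##.#./...#.]: True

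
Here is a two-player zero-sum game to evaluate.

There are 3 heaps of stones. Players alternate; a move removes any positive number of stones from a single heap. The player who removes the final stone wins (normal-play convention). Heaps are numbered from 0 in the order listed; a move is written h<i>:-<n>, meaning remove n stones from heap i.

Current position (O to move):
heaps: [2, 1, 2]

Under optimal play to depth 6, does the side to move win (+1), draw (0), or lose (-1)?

[(2,1,2)] O move#1: h0:-1:-1/(1,1,2), h0:-2:-1/(0,1,2), h1:-1:+1/(2,0,2)*, h2:-1:-1/(2,1,1), h2:-2:-1/(2,1,0)
[(2,0,2)] X move#2: h0:-1:-1/(1,0,2)*, h0:-2:-1/(0,0,2), h2:-1:-1/(2,0,1), h2:-2:-1/(2,0,0)
[(1,0,2)] O move#3: h0:-1:-1/(0,0,2), h2:-1:+1/(1,0,1)*, h2:-2:-1/(1,0,0)
[(1,0,1)] X move#4: h0:-1:-1/(0,0,1)*, h2:-1:-1/(1,0,0)
[(0,0,1)] O move#5: h2:-1:+1/(0,0,0)*
[(0,0,0)] end (terminal -1, X#6); searched (2,1,2) to 6

value((2,1,2), O) = +1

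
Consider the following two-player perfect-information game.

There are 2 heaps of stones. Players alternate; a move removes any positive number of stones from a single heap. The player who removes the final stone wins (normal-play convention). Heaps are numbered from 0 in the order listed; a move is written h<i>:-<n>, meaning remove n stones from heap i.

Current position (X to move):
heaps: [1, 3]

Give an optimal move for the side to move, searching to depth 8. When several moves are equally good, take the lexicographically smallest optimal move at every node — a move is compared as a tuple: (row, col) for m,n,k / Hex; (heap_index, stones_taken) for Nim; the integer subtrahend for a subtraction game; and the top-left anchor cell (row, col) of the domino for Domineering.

X's best at [(1,3)]: h1:-2

[(1,3)] X move#1: h0:-1:-1/(0,3), h1:-1:-1/(1,2), h1:-2:+1/(1,1)*, h1:-3:-1/(1,0)
[(1,1)] O move#2: h0:-1:-1/(0,1)*, h1:-1:-1/(1,0)
[(0,1)] X move#3: h1:-1:+1/(0,0)*
[(0,0)] end (terminal -1, O#4); searched (1,3) to 8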